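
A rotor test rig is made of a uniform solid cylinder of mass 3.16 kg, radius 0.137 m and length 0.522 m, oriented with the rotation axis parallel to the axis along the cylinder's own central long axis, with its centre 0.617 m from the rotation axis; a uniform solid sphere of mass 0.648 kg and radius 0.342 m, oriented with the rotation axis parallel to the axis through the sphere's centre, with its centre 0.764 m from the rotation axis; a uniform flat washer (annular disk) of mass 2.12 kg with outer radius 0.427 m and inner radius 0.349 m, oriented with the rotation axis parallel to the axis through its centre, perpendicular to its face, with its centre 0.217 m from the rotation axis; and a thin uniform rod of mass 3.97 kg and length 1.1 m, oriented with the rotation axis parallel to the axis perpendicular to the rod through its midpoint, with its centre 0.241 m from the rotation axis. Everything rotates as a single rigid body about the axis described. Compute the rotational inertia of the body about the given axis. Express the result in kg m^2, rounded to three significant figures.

2.69

Solid cylinder: I_cm = (1/2)MR² = (1/2)(3.16)(0.137)² = 0.029655 kg m^2; centre at d = 0.617 m, so I = I_cm + Md² gives I = 0.029655 + (3.16)(0.617)² = 1.2326 kg m^2.
Solid sphere: I_cm = (2/5)MR² = (2/5)(0.648)(0.342)² = 0.030317 kg m^2; centre at d = 0.764 m, so I = I_cm + Md² gives I = 0.030317 + (0.648)(0.764)² = 0.40855 kg m^2.
Annular disk: I_cm = (1/2)M(R²+r²) = (1/2)(2.12)[(0.427)² + (0.349)²] = 0.32238 kg m^2; centre at d = 0.217 m, so I = I_cm + Md² gives I = 0.32238 + (2.12)(0.217)² = 0.42221 kg m^2.
Thin rod: I_cm = (1/12)ML² = (1/12)(3.97)(1.1)² = 0.40031 kg m^2; centre at d = 0.241 m, so I = I_cm + Md² gives I = 0.40031 + (3.97)(0.241)² = 0.63089 kg m^2.
Total I = 1.2326 + 0.40855 + 0.42221 + 0.63089 = 2.6943 kg m^2.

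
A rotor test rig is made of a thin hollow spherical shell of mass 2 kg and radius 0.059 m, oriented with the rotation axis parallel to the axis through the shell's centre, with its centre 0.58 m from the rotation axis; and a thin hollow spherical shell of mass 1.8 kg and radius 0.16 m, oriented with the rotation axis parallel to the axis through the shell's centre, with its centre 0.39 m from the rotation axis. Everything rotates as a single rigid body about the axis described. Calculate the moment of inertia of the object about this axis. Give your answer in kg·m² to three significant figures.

Spherical shell: I_cm = (2/3)MR² = (2/3)(2)(0.059)² = 0.0046413 kg·m²; centre at d = 0.58 m, so I = I_cm + Md² gives I = 0.0046413 + (2)(0.58)² = 0.67744 kg·m².
Spherical shell: I_cm = (2/3)MR² = (2/3)(1.8)(0.16)² = 0.03072 kg·m²; centre at d = 0.39 m, so I = I_cm + Md² gives I = 0.03072 + (1.8)(0.39)² = 0.3045 kg·m².
Total I = 0.67744 + 0.3045 = 0.98194 kg·m².

0.982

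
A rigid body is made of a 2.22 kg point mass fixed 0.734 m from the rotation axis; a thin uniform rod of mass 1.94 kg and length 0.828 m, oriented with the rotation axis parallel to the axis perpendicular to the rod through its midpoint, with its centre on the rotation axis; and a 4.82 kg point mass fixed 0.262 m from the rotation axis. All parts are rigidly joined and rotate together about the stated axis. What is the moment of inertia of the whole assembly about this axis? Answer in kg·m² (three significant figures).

1.64

Point mass: I_cm = 0; centre at d = 0.734 m, so the parallel axis theorem gives I = 0 + (2.22)(0.734)² = 1.196 kg·m².
Thin rod: I_cm = (1/12)ML² = (1/12)(1.94)(0.828)² = 0.11084 kg·m²; axis through the centre, so I = 0.11084 kg·m².
Point mass: I_cm = 0; centre at d = 0.262 m, so the parallel axis theorem gives I = 0 + (4.82)(0.262)² = 0.33086 kg·m².
Total I = 1.196 + 0.11084 + 0.33086 = 1.6377 kg·m².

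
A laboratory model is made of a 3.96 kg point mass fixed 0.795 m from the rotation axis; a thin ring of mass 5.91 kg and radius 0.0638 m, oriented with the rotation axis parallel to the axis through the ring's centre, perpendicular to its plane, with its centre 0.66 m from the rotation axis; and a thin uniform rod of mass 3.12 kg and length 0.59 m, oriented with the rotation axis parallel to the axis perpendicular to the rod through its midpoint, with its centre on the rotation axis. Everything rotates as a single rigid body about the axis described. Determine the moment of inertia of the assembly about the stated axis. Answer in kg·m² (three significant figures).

Point mass: I_cm = 0; centre at d = 0.795 m, so I = I_cm + Md² gives I = 0 + (3.96)(0.795)² = 2.5028 kg·m².
Thin ring: I_cm = MR² = (5.91)(0.0638)² = 0.024056 kg·m²; centre at d = 0.66 m, so I = I_cm + Md² gives I = 0.024056 + (5.91)(0.66)² = 2.5985 kg·m².
Thin rod: I_cm = (1/12)ML² = (1/12)(3.12)(0.59)² = 0.090506 kg·m²; axis through the centre, so I = 0.090506 kg·m².
Total I = 2.5028 + 2.5985 + 0.090506 = 5.1918 kg·m².

5.19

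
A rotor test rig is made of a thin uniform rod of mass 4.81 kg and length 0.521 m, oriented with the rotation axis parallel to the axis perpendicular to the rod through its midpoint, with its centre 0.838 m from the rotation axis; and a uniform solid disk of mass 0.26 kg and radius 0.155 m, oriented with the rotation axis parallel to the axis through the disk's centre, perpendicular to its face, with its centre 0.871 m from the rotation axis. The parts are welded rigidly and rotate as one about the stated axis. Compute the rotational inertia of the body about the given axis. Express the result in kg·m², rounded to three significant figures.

Thin rod: I_cm = (1/12)ML² = (1/12)(4.81)(0.521)² = 0.1088 kg·m²; centre at d = 0.838 m, so the parallel axis theorem gives I = 0.1088 + (4.81)(0.838)² = 3.4866 kg·m².
Solid disk: I_cm = (1/2)MR² = (1/2)(0.26)(0.155)² = 0.0031233 kg·m²; centre at d = 0.871 m, so the parallel axis theorem gives I = 0.0031233 + (0.26)(0.871)² = 0.20037 kg·m².
Total I = 3.4866 + 0.20037 = 3.687 kg·m².

3.69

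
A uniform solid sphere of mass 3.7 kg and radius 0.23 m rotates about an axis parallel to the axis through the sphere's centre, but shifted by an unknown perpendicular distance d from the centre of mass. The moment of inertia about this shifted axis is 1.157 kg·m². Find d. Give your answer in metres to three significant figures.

0.540

About the centre-of-mass axis, I_cm = (2/5)MR² = (2/5)(3.7)(0.23)² = 0.078292 kg·m².
Parallel axis theorem: I = I_cm + Md², so Md² = 1.157 − 0.078292 = 1.0787 kg·m².
d = √(1.0787 / 3.7) = 0.53995 m.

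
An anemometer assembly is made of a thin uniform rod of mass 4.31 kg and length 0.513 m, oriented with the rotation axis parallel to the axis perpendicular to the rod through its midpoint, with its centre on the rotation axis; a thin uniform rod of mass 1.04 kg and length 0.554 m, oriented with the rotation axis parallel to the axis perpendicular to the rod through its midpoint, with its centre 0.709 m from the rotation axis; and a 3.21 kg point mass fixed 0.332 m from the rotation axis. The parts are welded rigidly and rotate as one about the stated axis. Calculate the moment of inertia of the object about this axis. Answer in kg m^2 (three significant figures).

Thin rod: I_cm = (1/12)ML² = (1/12)(4.31)(0.513)² = 0.094522 kg m^2; axis through the centre, so I = 0.094522 kg m^2.
Thin rod: I_cm = (1/12)ML² = (1/12)(1.04)(0.554)² = 0.026599 kg m^2; centre at d = 0.709 m, so I = I_cm + Md² gives I = 0.026599 + (1.04)(0.709)² = 0.54939 kg m^2.
Point mass: I_cm = 0; centre at d = 0.332 m, so I = I_cm + Md² gives I = 0 + (3.21)(0.332)² = 0.35382 kg m^2.
Total I = 0.094522 + 0.54939 + 0.35382 = 0.99773 kg m^2.

0.998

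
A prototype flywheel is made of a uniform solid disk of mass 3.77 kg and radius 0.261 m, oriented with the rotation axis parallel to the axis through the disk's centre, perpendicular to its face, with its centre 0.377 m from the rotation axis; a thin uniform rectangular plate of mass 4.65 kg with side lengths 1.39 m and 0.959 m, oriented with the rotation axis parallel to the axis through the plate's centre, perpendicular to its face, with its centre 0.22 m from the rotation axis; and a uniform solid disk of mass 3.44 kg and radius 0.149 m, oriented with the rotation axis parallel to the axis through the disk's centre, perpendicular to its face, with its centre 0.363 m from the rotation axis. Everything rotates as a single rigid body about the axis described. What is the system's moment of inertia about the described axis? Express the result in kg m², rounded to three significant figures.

2.49

Solid disk: I_cm = (1/2)MR² = (1/2)(3.77)(0.261)² = 0.12841 kg m²; centre at d = 0.377 m, so the parallel axis theorem gives I = 0.12841 + (3.77)(0.377)² = 0.66423 kg m².
Rectangular plate: I_cm = (1/12)M(a²+b²) = (1/12)(4.65)[(1.39)² + (0.959)²] = 1.1051 kg m²; centre at d = 0.22 m, so the parallel axis theorem gives I = 1.1051 + (4.65)(0.22)² = 1.3301 kg m².
Solid disk: I_cm = (1/2)MR² = (1/2)(3.44)(0.149)² = 0.038186 kg m²; centre at d = 0.363 m, so the parallel axis theorem gives I = 0.038186 + (3.44)(0.363)² = 0.49147 kg m².
Total I = 0.66423 + 1.3301 + 0.49147 = 2.4858 kg m².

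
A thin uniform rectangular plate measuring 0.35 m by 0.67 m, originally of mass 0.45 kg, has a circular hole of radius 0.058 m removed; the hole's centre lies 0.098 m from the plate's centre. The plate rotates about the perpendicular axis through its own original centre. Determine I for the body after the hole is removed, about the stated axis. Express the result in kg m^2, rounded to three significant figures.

0.0212

Unpierced body about its centre: I₀ = (1/12)M(a²+b²) = (1/12)(0.45)[(0.35)² + (0.67)²] = 0.021427 kg m^2.
The removed disk has mass m = M·πr²/(ab) = (0.45)·π(0.058)²/(0.35·0.67) = 0.02028 kg (same uniform areal density).
Its moment of inertia about the rotation axis (parallel-axis theorem): I_hole = (1/2)mr² + md² = (1/2)(0.02028)(0.058)² + (0.02028)(0.098)² = 0.00022888 kg m^2.
Treating the hole as negative mass, I = I₀ − I_hole = 0.021427 − 0.00022888 = 0.021199 kg m^2.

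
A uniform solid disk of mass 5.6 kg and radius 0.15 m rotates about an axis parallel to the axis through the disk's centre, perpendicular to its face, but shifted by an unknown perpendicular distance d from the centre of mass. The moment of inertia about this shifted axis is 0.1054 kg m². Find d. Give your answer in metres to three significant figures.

About the centre-of-mass axis, I_cm = (1/2)MR² = (1/2)(5.6)(0.15)² = 0.063 kg m².
Parallel axis theorem: I = I_cm + Md², so Md² = 0.1054 − 0.063 = 0.0424 kg m².
d = √(0.0424 / 5.6) = 0.087014 m.

0.0870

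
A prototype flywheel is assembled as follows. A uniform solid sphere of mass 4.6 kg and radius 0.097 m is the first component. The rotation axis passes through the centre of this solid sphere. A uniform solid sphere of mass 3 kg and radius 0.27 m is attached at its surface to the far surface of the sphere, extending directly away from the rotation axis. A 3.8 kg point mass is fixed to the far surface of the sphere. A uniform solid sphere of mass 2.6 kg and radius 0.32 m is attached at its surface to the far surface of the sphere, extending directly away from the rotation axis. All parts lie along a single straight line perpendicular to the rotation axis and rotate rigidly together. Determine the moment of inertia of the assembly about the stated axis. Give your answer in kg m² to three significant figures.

Solid sphere: I_cm = (2/5)MR² = (2/5)(4.6)(0.097)² = 0.017313 kg m²; axis through the centre, so I = 0.017313 kg m².
Solid sphere: I_cm = (2/5)MR² = (2/5)(3)(0.27)² = 0.08748 kg m²; centre at d = 0.097 + 0.27 = 0.367 m, so the parallel axis theorem gives I = 0.08748 + (3)(0.367)² = 0.49155 kg m².
Point mass: I_cm = 0; centre at d = 0.097 + 0.27 + 0.27 = 0.637 m, so the parallel axis theorem gives I = 0 + (3.8)(0.637)² = 1.5419 kg m².
Solid sphere: I_cm = (2/5)MR² = (2/5)(2.6)(0.32)² = 0.1065 kg m²; centre at d = 0.097 + 0.27 + 0.27 + 0.32 = 0.957 m, so the parallel axis theorem gives I = 0.1065 + (2.6)(0.957)² = 2.4877 kg m².
Total I = 0.017313 + 0.49155 + 1.5419 + 2.4877 = 4.5385 kg m².

4.54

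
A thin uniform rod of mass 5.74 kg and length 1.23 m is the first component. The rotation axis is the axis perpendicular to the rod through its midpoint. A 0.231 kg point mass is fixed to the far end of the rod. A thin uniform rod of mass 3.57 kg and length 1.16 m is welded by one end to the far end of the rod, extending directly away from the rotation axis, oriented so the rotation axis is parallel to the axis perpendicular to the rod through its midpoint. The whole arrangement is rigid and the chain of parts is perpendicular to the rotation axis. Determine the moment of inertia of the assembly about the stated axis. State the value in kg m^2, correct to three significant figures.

Thin rod: I_cm = (1/12)ML² = (1/12)(5.74)(1.23)² = 0.72367 kg m^2; axis through the centre, so I = 0.72367 kg m^2.
Point mass: I_cm = 0; centre at d = 0.615 m, so the parallel axis theorem gives I = 0 + (0.231)(0.615)² = 0.08737 kg m^2.
Thin rod: I_cm = (1/12)ML² = (1/12)(3.57)(1.16)² = 0.40032 kg m^2; centre at d = 0.615 + 0.58 = 1.195 m, so the parallel axis theorem gives I = 0.40032 + (3.57)(1.195)² = 5.4984 kg m^2.
Total I = 0.72367 + 0.08737 + 5.4984 = 6.3094 kg m^2.

6.31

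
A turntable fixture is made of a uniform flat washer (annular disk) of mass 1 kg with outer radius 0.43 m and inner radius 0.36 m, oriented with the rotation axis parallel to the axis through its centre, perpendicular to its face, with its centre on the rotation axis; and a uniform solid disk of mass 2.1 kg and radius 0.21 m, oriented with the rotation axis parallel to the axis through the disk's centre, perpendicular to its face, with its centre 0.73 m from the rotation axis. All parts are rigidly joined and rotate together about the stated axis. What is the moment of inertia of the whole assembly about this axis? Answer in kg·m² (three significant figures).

Annular disk: I_cm = (1/2)M(R²+r²) = (1/2)(1)[(0.43)² + (0.36)²] = 0.15725 kg·m²; axis through the centre, so I = 0.15725 kg·m².
Solid disk: I_cm = (1/2)MR² = (1/2)(2.1)(0.21)² = 0.046305 kg·m²; centre at d = 0.73 m, so the parallel axis theorem gives I = 0.046305 + (2.1)(0.73)² = 1.1654 kg·m².
Total I = 0.15725 + 1.1654 = 1.3226 kg·m².

1.32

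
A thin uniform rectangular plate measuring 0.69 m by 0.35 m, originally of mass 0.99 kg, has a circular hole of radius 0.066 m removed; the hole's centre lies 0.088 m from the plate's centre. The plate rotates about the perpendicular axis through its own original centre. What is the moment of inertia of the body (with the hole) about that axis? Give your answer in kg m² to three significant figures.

Unpierced body about its centre: I₀ = (1/12)M(a²+b²) = (1/12)(0.99)[(0.69)² + (0.35)²] = 0.049384 kg m².
The removed disk has mass m = M·πr²/(ab) = (0.99)·π(0.066)²/(0.69·0.35) = 0.056099 kg (same uniform areal density).
Its moment of inertia about the rotation axis (parallel-axis theorem): I_hole = (1/2)mr² + md² = (1/2)(0.056099)(0.066)² + (0.056099)(0.088)² = 0.00055662 kg m².
Treating the hole as negative mass, I = I₀ − I_hole = 0.049384 − 0.00055662 = 0.048828 kg m².

0.0488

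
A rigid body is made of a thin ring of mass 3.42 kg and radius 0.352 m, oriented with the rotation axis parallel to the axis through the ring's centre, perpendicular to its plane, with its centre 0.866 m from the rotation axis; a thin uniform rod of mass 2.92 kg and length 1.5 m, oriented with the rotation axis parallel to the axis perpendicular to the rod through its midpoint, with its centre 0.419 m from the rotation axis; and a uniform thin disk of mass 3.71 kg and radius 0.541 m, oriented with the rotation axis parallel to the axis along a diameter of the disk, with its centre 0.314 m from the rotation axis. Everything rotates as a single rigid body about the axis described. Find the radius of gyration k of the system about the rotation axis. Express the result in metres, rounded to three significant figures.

Thin ring: I_cm = MR² = (3.42)(0.352)² = 0.42375 kg m²; centre at d = 0.866 m, so the parallel axis theorem gives I = 0.42375 + (3.42)(0.866)² = 2.9886 kg m².
Thin rod: I_cm = (1/12)ML² = (1/12)(2.92)(1.5)² = 0.5475 kg m²; centre at d = 0.419 m, so the parallel axis theorem gives I = 0.5475 + (2.92)(0.419)² = 1.0601 kg m².
Thin disk: I_cm = (1/4)MR² = (1/4)(3.71)(0.541)² = 0.27146 kg m²; centre at d = 0.314 m, so the parallel axis theorem gives I = 0.27146 + (3.71)(0.314)² = 0.63725 kg m².
Total I = 4.686 kg m²; total mass M = 10.05 kg.
k = √(I/M) = √(4.686/10.05) = 0.68284 m.

0.683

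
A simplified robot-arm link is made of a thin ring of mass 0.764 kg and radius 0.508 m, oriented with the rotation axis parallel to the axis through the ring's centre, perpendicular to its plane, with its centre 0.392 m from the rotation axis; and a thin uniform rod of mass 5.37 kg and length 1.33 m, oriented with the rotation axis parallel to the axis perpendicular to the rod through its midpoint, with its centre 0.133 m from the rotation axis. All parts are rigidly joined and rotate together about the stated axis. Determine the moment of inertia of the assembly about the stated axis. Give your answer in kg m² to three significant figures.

Thin ring: I_cm = MR² = (0.764)(0.508)² = 0.19716 kg m²; centre at d = 0.392 m, so I = I_cm + Md² gives I = 0.19716 + (0.764)(0.392)² = 0.31456 kg m².
Thin rod: I_cm = (1/12)ML² = (1/12)(5.37)(1.33)² = 0.79158 kg m²; centre at d = 0.133 m, so I = I_cm + Md² gives I = 0.79158 + (5.37)(0.133)² = 0.88657 kg m².
Total I = 0.31456 + 0.88657 = 1.2011 kg m².

1.20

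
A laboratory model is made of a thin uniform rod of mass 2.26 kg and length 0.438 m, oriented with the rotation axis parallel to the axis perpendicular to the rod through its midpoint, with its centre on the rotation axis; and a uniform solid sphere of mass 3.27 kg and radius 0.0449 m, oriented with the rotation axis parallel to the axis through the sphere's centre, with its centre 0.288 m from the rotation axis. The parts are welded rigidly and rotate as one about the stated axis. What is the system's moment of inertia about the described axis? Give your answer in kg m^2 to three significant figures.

0.310

Thin rod: I_cm = (1/12)ML² = (1/12)(2.26)(0.438)² = 0.036131 kg m^2; axis through the centre, so I = 0.036131 kg m^2.
Solid sphere: I_cm = (2/5)MR² = (2/5)(3.27)(0.0449)² = 0.0026369 kg m^2; centre at d = 0.288 m, so the parallel axis theorem gives I = 0.0026369 + (3.27)(0.288)² = 0.27386 kg m^2.
Total I = 0.036131 + 0.27386 = 0.30999 kg m^2.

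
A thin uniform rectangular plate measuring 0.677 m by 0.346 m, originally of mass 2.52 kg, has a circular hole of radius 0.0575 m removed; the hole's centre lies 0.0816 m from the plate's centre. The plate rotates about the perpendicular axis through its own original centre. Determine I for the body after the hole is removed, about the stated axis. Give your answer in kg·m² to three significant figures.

0.120

Unpierced body about its centre: I₀ = (1/12)M(a²+b²) = (1/12)(2.52)[(0.677)² + (0.346)²] = 0.12139 kg·m².
The removed disk has mass m = M·πr²/(ab) = (2.52)·π(0.0575)²/(0.677·0.346) = 0.11174 kg (same uniform areal density).
Its moment of inertia about the rotation axis (parallel-axis theorem): I_hole = (1/2)mr² + md² = (1/2)(0.11174)(0.0575)² + (0.11174)(0.0816)² = 0.00092877 kg·m².
Treating the hole as negative mass, I = I₀ − I_hole = 0.12139 − 0.00092877 = 0.12046 kg·m².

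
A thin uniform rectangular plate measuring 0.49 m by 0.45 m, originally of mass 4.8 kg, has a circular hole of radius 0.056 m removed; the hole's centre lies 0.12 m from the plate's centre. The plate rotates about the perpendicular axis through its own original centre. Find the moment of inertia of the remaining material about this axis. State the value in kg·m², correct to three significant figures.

Unpierced body about its centre: I₀ = (1/12)M(a²+b²) = (1/12)(4.8)[(0.49)² + (0.45)²] = 0.17704 kg·m².
The removed disk has mass m = M·πr²/(ab) = (4.8)·π(0.056)²/(0.49·0.45) = 0.21447 kg (same uniform areal density).
Its moment of inertia about the rotation axis (parallel-axis theorem): I_hole = (1/2)mr² + md² = (1/2)(0.21447)(0.056)² + (0.21447)(0.12)² = 0.0034246 kg·m².
Treating the hole as negative mass, I = I₀ − I_hole = 0.17704 − 0.0034246 = 0.17362 kg·m².

0.174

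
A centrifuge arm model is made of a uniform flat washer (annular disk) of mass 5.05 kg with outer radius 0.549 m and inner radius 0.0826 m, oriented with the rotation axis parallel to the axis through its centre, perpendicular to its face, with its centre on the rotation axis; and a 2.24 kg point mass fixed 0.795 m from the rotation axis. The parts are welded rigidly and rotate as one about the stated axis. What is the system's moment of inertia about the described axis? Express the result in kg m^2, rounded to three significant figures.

2.19

Annular disk: I_cm = (1/2)M(R²+r²) = (1/2)(5.05)[(0.549)² + (0.0826)²] = 0.77826 kg m^2; axis through the centre, so I = 0.77826 kg m^2.
Point mass: I_cm = 0; centre at d = 0.795 m, so I = I_cm + Md² gives I = 0 + (2.24)(0.795)² = 1.4157 kg m^2.
Total I = 0.77826 + 1.4157 = 2.194 kg m^2.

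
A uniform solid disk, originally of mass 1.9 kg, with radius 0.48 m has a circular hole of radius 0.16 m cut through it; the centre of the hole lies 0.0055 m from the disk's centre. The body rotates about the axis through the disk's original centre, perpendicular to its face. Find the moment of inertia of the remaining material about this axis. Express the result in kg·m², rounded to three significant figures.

Unpierced body about its centre: I₀ = (1/2)MR² = (1/2)(1.9)(0.48)² = 0.21888 kg·m².
The removed disk has mass m = M·(r/R)² = (1.9)(0.16/0.48)² = 0.21111 kg (same uniform areal density).
Its moment of inertia about the rotation axis (parallel-axis theorem): I_hole = (1/2)mr² + md² = (1/2)(0.21111)(0.16)² + (0.21111)(0.0055)² = 0.0027086 kg·m².
Treating the hole as negative mass, I = I₀ − I_hole = 0.21888 − 0.0027086 = 0.21617 kg·m².

0.216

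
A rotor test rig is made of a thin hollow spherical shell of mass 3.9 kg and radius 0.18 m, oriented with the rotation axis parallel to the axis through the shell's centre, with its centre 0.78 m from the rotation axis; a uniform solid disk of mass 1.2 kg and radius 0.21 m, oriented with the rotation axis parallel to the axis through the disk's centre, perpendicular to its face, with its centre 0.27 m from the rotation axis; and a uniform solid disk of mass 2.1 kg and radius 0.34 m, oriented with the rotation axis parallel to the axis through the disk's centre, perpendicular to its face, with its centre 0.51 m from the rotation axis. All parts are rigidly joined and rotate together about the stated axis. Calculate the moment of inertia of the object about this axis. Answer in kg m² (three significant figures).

3.24

Spherical shell: I_cm = (2/3)MR² = (2/3)(3.9)(0.18)² = 0.08424 kg m²; centre at d = 0.78 m, so the parallel axis theorem gives I = 0.08424 + (3.9)(0.78)² = 2.457 kg m².
Solid disk: I_cm = (1/2)MR² = (1/2)(1.2)(0.21)² = 0.02646 kg m²; centre at d = 0.27 m, so the parallel axis theorem gives I = 0.02646 + (1.2)(0.27)² = 0.11394 kg m².
Solid disk: I_cm = (1/2)MR² = (1/2)(2.1)(0.34)² = 0.12138 kg m²; centre at d = 0.51 m, so the parallel axis theorem gives I = 0.12138 + (2.1)(0.51)² = 0.66759 kg m².
Total I = 2.457 + 0.11394 + 0.66759 = 3.2385 kg m².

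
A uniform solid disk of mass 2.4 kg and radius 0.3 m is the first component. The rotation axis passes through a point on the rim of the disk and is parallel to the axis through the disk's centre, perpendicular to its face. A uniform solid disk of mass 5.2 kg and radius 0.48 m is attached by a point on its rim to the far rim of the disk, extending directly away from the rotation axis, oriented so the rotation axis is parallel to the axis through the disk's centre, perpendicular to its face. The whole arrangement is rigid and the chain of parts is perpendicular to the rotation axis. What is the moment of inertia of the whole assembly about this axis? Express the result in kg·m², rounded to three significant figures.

6.99

Solid disk: I_cm = (1/2)MR² = (1/2)(2.4)(0.3)² = 0.108 kg·m²; centre at d = 0.3 m, so the parallel axis theorem gives I = 0.108 + (2.4)(0.3)² = 0.324 kg·m².
Solid disk: I_cm = (1/2)MR² = (1/2)(5.2)(0.48)² = 0.59904 kg·m²; centre at d = 0.3 + 0.3 + 0.48 = 1.08 m, so the parallel axis theorem gives I = 0.59904 + (5.2)(1.08)² = 6.6643 kg·m².
Total I = 0.324 + 6.6643 = 6.9883 kg·m².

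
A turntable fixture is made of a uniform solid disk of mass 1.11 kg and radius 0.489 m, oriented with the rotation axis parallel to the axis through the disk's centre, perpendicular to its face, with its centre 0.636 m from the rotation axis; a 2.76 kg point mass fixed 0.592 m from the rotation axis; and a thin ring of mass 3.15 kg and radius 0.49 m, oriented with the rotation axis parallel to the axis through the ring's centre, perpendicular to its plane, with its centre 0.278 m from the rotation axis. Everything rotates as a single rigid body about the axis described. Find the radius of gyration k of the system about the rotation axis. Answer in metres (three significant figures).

0.603

Solid disk: I_cm = (1/2)MR² = (1/2)(1.11)(0.489)² = 0.13271 kg·m²; centre at d = 0.636 m, so I = I_cm + Md² gives I = 0.13271 + (1.11)(0.636)² = 0.5817 kg·m².
Point mass: I_cm = 0; centre at d = 0.592 m, so I = I_cm + Md² gives I = 0 + (2.76)(0.592)² = 0.96728 kg·m².
Thin ring: I_cm = MR² = (3.15)(0.49)² = 0.75631 kg·m²; centre at d = 0.278 m, so I = I_cm + Md² gives I = 0.75631 + (3.15)(0.278)² = 0.99976 kg·m².
Total I = 2.5487 kg·m²; total mass M = 7.02 kg.
k = √(I/M) = √(2.5487/7.02) = 0.60255 m.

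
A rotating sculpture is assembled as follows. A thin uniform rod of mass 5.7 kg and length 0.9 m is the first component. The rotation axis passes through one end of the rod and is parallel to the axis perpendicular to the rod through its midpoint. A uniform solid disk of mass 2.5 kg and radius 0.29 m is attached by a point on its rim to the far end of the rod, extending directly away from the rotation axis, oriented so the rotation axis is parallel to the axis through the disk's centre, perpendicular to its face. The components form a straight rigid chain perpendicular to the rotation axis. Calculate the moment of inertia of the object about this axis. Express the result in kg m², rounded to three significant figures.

5.18

Thin rod: I_cm = (1/12)ML² = (1/12)(5.7)(0.9)² = 0.38475 kg m²; centre at d = 0.45 m, so I = I_cm + Md² gives I = 0.38475 + (5.7)(0.45)² = 1.539 kg m².
Solid disk: I_cm = (1/2)MR² = (1/2)(2.5)(0.29)² = 0.10512 kg m²; centre at d = 0.45 + 0.45 + 0.29 = 1.19 m, so I = I_cm + Md² gives I = 0.10512 + (2.5)(1.19)² = 3.6454 kg m².
Total I = 1.539 + 3.6454 = 5.1844 kg m².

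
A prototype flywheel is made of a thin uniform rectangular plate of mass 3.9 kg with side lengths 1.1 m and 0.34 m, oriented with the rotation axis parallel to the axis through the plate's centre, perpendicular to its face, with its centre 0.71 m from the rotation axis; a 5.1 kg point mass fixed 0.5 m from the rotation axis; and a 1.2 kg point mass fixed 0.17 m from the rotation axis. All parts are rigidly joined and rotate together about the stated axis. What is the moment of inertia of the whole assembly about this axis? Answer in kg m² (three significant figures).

Rectangular plate: I_cm = (1/12)M(a²+b²) = (1/12)(3.9)[(1.1)² + (0.34)²] = 0.43082 kg m²; centre at d = 0.71 m, so I = I_cm + Md² gives I = 0.43082 + (3.9)(0.71)² = 2.3968 kg m².
Point mass: I_cm = 0; centre at d = 0.5 m, so I = I_cm + Md² gives I = 0 + (5.1)(0.5)² = 1.275 kg m².
Point mass: I_cm = 0; centre at d = 0.17 m, so I = I_cm + Md² gives I = 0 + (1.2)(0.17)² = 0.03468 kg m².
Total I = 2.3968 + 1.275 + 0.03468 = 3.7065 kg m².

3.71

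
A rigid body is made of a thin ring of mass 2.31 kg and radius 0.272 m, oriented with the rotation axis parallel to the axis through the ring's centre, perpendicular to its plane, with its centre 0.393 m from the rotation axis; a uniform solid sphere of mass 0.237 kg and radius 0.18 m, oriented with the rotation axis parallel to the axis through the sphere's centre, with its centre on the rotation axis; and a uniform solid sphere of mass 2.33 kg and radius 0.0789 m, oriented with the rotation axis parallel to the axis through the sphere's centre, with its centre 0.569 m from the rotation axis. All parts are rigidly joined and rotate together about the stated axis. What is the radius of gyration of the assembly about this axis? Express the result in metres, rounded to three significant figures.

Thin ring: I_cm = MR² = (2.31)(0.272)² = 0.1709 kg m²; centre at d = 0.393 m, so the parallel axis theorem gives I = 0.1709 + (2.31)(0.393)² = 0.52768 kg m².
Solid sphere: I_cm = (2/5)MR² = (2/5)(0.237)(0.18)² = 0.0030715 kg m²; axis through the centre, so I = 0.0030715 kg m².
Solid sphere: I_cm = (2/5)MR² = (2/5)(2.33)(0.0789)² = 0.0058019 kg m²; centre at d = 0.569 m, so the parallel axis theorem gives I = 0.0058019 + (2.33)(0.569)² = 0.76017 kg m².
Total I = 1.2909 kg m²; total mass M = 4.877 kg.
k = √(I/M) = √(1.2909/4.877) = 0.51449 m.

0.514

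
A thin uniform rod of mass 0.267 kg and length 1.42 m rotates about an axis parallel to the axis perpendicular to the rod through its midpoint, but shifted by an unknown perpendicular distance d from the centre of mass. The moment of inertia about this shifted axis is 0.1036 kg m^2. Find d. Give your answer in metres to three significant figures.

0.469

About the centre-of-mass axis, I_cm = (1/12)ML² = (1/12)(0.267)(1.42)² = 0.044865 kg m^2.
Parallel axis theorem: I = I_cm + Md², so Md² = 0.1036 − 0.044865 = 0.058735 kg m^2.
d = √(0.058735 / 0.267) = 0.46902 m.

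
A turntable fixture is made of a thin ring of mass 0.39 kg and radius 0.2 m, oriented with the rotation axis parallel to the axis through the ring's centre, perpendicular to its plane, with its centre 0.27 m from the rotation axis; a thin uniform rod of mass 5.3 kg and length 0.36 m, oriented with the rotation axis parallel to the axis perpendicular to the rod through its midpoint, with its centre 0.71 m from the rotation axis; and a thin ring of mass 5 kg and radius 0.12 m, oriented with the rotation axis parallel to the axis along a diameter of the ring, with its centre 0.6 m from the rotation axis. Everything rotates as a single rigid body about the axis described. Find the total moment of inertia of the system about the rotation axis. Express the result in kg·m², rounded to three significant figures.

Thin ring: I_cm = MR² = (0.39)(0.2)² = 0.0156 kg·m²; centre at d = 0.27 m, so the parallel axis theorem gives I = 0.0156 + (0.39)(0.27)² = 0.044031 kg·m².
Thin rod: I_cm = (1/12)ML² = (1/12)(5.3)(0.36)² = 0.05724 kg·m²; centre at d = 0.71 m, so the parallel axis theorem gives I = 0.05724 + (5.3)(0.71)² = 2.729 kg·m².
Thin ring: I_cm = (1/2)MR² = (1/2)(5)(0.12)² = 0.036 kg·m²; centre at d = 0.6 m, so the parallel axis theorem gives I = 0.036 + (5)(0.6)² = 1.836 kg·m².
Total I = 0.044031 + 2.729 + 1.836 = 4.609 kg·m².

4.61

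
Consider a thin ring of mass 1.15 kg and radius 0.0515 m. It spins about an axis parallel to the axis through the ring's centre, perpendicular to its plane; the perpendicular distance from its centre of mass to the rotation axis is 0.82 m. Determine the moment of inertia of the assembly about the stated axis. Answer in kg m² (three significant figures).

0.776

I_cm = MR² = (1.15)(0.0515)² = 0.0030501 kg m²; centre at d = 0.82 m, so I = I_cm + Md² gives I = 0.0030501 + (1.15)(0.82)² = 0.77631 kg m².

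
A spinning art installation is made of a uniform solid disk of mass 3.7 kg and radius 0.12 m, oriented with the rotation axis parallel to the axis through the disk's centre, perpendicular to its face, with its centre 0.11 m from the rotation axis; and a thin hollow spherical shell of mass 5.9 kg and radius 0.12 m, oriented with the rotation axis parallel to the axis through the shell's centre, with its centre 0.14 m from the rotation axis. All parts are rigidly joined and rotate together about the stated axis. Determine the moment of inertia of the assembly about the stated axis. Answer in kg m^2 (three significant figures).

0.244

Solid disk: I_cm = (1/2)MR² = (1/2)(3.7)(0.12)² = 0.02664 kg m^2; centre at d = 0.11 m, so the parallel axis theorem gives I = 0.02664 + (3.7)(0.11)² = 0.07141 kg m^2.
Spherical shell: I_cm = (2/3)MR² = (2/3)(5.9)(0.12)² = 0.05664 kg m^2; centre at d = 0.14 m, so the parallel axis theorem gives I = 0.05664 + (5.9)(0.14)² = 0.17228 kg m^2.
Total I = 0.07141 + 0.17228 = 0.24369 kg m^2.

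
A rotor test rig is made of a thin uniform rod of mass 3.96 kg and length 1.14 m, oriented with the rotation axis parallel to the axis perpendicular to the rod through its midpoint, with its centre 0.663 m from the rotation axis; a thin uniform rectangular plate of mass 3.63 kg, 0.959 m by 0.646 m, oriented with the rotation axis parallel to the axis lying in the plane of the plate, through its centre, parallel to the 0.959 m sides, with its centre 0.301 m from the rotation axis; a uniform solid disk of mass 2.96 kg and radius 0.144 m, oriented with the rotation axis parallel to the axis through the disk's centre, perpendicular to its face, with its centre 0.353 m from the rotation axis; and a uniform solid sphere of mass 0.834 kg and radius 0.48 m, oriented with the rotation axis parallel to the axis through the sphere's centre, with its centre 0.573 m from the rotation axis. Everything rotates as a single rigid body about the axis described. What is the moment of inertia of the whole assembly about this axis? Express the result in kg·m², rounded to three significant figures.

3.37

Thin rod: I_cm = (1/12)ML² = (1/12)(3.96)(1.14)² = 0.42887 kg·m²; centre at d = 0.663 m, so the parallel axis theorem gives I = 0.42887 + (3.96)(0.663)² = 2.1696 kg·m².
Rectangular plate: I_cm = (1/12)Mb² = (1/12)(3.63)(0.646)² = 0.12624 kg·m²; centre at d = 0.301 m, so the parallel axis theorem gives I = 0.12624 + (3.63)(0.301)² = 0.45512 kg·m².
Solid disk: I_cm = (1/2)MR² = (1/2)(2.96)(0.144)² = 0.030689 kg·m²; centre at d = 0.353 m, so the parallel axis theorem gives I = 0.030689 + (2.96)(0.353)² = 0.39953 kg·m².
Solid sphere: I_cm = (2/5)MR² = (2/5)(0.834)(0.48)² = 0.076861 kg·m²; centre at d = 0.573 m, so the parallel axis theorem gives I = 0.076861 + (0.834)(0.573)² = 0.35069 kg·m².
Total I = 2.1696 + 0.45512 + 0.39953 + 0.35069 = 3.3749 kg·m².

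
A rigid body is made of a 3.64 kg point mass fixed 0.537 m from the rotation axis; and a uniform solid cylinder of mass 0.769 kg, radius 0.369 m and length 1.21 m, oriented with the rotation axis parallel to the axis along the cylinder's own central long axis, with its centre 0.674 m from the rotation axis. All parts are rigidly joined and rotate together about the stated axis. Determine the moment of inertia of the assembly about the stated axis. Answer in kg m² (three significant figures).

1.45

Point mass: I_cm = 0; centre at d = 0.537 m, so I = I_cm + Md² gives I = 0 + (3.64)(0.537)² = 1.0497 kg m².
Solid cylinder: I_cm = (1/2)MR² = (1/2)(0.769)(0.369)² = 0.052354 kg m²; centre at d = 0.674 m, so I = I_cm + Md² gives I = 0.052354 + (0.769)(0.674)² = 0.40169 kg m².
Total I = 1.0497 + 0.40169 = 1.4514 kg m².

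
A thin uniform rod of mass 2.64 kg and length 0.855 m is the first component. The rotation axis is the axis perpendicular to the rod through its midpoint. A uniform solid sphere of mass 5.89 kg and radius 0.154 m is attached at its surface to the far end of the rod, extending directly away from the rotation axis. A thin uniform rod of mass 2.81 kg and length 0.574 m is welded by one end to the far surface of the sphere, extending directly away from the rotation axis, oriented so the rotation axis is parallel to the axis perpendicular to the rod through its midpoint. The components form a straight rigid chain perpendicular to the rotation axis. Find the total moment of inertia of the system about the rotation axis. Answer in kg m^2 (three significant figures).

Thin rod: I_cm = (1/12)ML² = (1/12)(2.64)(0.855)² = 0.16083 kg m^2; axis through the centre, so I = 0.16083 kg m^2.
Solid sphere: I_cm = (2/5)MR² = (2/5)(5.89)(0.154)² = 0.055875 kg m^2; centre at d = 0.4275 + 0.154 = 0.5815 m, so the parallel axis theorem gives I = 0.055875 + (5.89)(0.5815)² = 2.0475 kg m^2.
Thin rod: I_cm = (1/12)ML² = (1/12)(2.81)(0.574)² = 0.077152 kg m^2; centre at d = 0.4275 + 0.154 + 0.154 + 0.287 = 1.0225 m, so the parallel axis theorem gives I = 0.077152 + (2.81)(1.0225)² = 3.015 kg m^2.
Total I = 0.16083 + 2.0475 + 3.015 = 5.2234 kg m^2.

5.22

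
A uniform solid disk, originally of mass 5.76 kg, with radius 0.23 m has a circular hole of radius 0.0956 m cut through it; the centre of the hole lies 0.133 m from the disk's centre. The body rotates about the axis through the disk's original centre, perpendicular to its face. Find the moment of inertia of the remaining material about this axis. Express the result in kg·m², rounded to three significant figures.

Unpierced body about its centre: I₀ = (1/2)MR² = (1/2)(5.76)(0.23)² = 0.15235 kg·m².
The removed disk has mass m = M·(r/R)² = (5.76)(0.0956/0.23)² = 0.99514 kg (same uniform areal density).
Its moment of inertia about the rotation axis (parallel-axis theorem): I_hole = (1/2)mr² + md² = (1/2)(0.99514)(0.0956)² + (0.99514)(0.133)² = 0.02215 kg·m².
Treating the hole as negative mass, I = I₀ − I_hole = 0.15235 − 0.02215 = 0.1302 kg·m².

0.130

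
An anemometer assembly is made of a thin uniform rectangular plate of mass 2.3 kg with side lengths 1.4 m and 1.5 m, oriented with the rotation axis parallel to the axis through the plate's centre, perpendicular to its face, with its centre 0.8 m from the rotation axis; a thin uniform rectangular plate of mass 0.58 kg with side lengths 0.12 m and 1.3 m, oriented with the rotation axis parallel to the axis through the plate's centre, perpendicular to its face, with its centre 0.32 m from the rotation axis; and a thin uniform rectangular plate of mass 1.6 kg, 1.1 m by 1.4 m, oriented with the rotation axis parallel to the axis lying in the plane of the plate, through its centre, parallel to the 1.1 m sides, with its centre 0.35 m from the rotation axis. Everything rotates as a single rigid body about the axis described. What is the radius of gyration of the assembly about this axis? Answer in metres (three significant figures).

Rectangular plate: I_cm = (1/12)M(a²+b²) = (1/12)(2.3)[(1.4)² + (1.5)²] = 0.80692 kg·m²; centre at d = 0.8 m, so the parallel axis theorem gives I = 0.80692 + (2.3)(0.8)² = 2.2789 kg·m².
Rectangular plate: I_cm = (1/12)M(a²+b²) = (1/12)(0.58)[(0.12)² + (1.3)²] = 0.082379 kg·m²; centre at d = 0.32 m, so the parallel axis theorem gives I = 0.082379 + (0.58)(0.32)² = 0.14177 kg·m².
Rectangular plate: I_cm = (1/12)Mb² = (1/12)(1.6)(1.4)² = 0.26133 kg·m²; centre at d = 0.35 m, so the parallel axis theorem gives I = 0.26133 + (1.6)(0.35)² = 0.45733 kg·m².
Total I = 2.878 kg·m²; total mass M = 4.48 kg.
k = √(I/M) = √(2.878/4.48) = 0.80151 m.

0.802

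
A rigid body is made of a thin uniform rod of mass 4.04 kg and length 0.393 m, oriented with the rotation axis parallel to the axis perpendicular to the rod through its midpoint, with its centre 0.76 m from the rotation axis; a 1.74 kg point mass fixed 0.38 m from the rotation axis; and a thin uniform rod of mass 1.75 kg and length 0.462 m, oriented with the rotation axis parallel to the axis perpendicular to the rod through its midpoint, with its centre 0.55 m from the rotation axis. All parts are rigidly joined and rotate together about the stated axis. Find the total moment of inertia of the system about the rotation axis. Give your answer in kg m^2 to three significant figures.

Thin rod: I_cm = (1/12)ML² = (1/12)(4.04)(0.393)² = 0.051998 kg m^2; centre at d = 0.76 m, so the parallel axis theorem gives I = 0.051998 + (4.04)(0.76)² = 2.3855 kg m^2.
Point mass: I_cm = 0; centre at d = 0.38 m, so the parallel axis theorem gives I = 0 + (1.74)(0.38)² = 0.25126 kg m^2.
Thin rod: I_cm = (1/12)ML² = (1/12)(1.75)(0.462)² = 0.031127 kg m^2; centre at d = 0.55 m, so the parallel axis theorem gives I = 0.031127 + (1.75)(0.55)² = 0.5605 kg m^2.
Total I = 2.3855 + 0.25126 + 0.5605 = 3.1973 kg m^2.

3.20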